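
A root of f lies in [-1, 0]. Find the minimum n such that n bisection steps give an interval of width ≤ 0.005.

8

Width after n steps is 1/2^n. Need 2^n ≥ 1/0.005 = 200.
2^7 = 128 < 200 ≤ 2^8 = 256, so n = 8.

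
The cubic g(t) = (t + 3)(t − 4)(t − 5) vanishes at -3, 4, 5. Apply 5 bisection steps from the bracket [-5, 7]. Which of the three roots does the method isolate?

midpoint 1: g = 48 > 0 → [-5, 1]
midpoint -2: g = 42 > 0 → [-5, -2]
midpoint -3.5: g = -31.875 < 0 → [-3.5, -2]
midpoint -2.75: g = 13.0781 > 0 → [-3.5, -2.75]
midpoint -3.125: g = -7.2363 < 0 → [-3.125, -2.75]

-3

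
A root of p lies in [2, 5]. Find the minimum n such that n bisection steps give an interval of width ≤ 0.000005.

20

Width after n steps is 3/2^n. Need 2^n ≥ 3/0.000005 = 600000.
2^19 = 524288 < 600000 ≤ 2^20 = 1048576, so n = 20.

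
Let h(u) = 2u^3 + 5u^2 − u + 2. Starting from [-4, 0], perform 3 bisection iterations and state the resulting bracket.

h(-2) = 8 > 0, so the root lies in [-4, -2]
h(-3) = -4 < 0, so the root lies in [-3, -2]
h(-2.5) = 4.5 > 0, so the root lies in [-3, -2.5]

[-3, -2.5]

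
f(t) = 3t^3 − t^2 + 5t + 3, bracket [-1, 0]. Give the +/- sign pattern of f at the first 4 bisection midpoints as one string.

-+++

m = -0.5, f(m) = -0.125 (−); new bracket [-0.5, 0]
m = -0.25, f(m) = 1.640625 (+); new bracket [-0.5, -0.25]
m = -0.375, f(m) = 0.826172 (+); new bracket [-0.5, -0.375]
m = -0.4375, f(m) = 0.3699 (+); new bracket [-0.5, -0.4375]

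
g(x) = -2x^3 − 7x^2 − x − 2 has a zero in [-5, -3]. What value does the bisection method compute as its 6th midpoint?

-3.46875

m = -4, g(m) = 18 (+); new bracket [-4, -3]
m = -3.5, g(m) = 1.5 (+); new bracket [-3.5, -3]
m = -3.25, g(m) = -4.03125 (−); new bracket [-3.5, -3.25]
m = -3.375, g(m) = -1.4727 (−); new bracket [-3.5, -3.375]
m = -3.4375, g(m) = -0.0396 (−); new bracket [-3.5, -3.4375]
m = -3.46875, g(m) = 0.7167 (+); new bracket [-3.46875, -3.4375]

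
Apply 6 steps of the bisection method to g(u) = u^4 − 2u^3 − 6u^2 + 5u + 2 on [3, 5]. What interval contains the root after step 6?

m = 4, g(m) = 54 (+); new bracket [3, 4]
m = 3.5, g(m) = 10.3125 (+); new bracket [3, 3.5]
m = 3.25, g(m) = -2.214844 (−); new bracket [3.25, 3.5]
m = 3.375, g(m) = 3.3909 (+); new bracket [3.25, 3.375]
m = 3.3125, g(m) = 0.4319 (+); new bracket [3.25, 3.3125]
m = 3.28125, g(m) = -0.9295 (−); new bracket [3.28125, 3.3125]

[3.28125, 3.3125]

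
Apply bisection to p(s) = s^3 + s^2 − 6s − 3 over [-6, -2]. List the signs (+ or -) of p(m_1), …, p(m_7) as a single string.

--++---

m = -4, p(m) = -27 (−); new bracket [-4, -2]
m = -3, p(m) = -3 (−); new bracket [-3, -2]
m = -2.5, p(m) = 2.625 (+); new bracket [-3, -2.5]
m = -2.75, p(m) = 0.2656 (+); new bracket [-3, -2.75]
m = -2.875, p(m) = -1.248 (−); new bracket [-2.875, -2.75]
m = -2.8125, p(m) = -0.4622 (−); new bracket [-2.8125, -2.75]
m = -2.78125, p(m) = -0.0911 (−); new bracket [-2.78125, -2.75]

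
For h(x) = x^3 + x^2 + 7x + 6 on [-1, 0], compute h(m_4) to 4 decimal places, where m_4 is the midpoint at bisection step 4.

x = -0.5 gives h = 2.625, positive; keep [-1, -0.5]
x = -0.75 gives h = 0.890625, positive; keep [-1, -0.75]
x = -0.875 gives h = -0.029297, negative; keep [-0.875, -0.75]
x = -0.8125 gives h = 0.4363, positive; keep [-0.875, -0.8125]

0.4363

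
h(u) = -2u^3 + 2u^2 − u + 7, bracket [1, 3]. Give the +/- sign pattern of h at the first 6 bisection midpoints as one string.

m = 2, h(m) = -3 (−); new bracket [1, 2]
m = 1.5, h(m) = 3.25 (+); new bracket [1.5, 2]
m = 1.75, h(m) = 0.65625 (+); new bracket [1.75, 2]
m = 1.875, h(m) = -1.0273 (−); new bracket [1.75, 1.875]
m = 1.8125, h(m) = -0.1509 (−); new bracket [1.75, 1.8125]
m = 1.78125, h(m) = 0.2612 (+); new bracket [1.78125, 1.8125]

-++--+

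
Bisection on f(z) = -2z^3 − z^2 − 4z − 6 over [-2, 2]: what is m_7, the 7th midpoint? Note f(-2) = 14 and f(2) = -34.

m = 0, f(m) = -6 (−); new bracket [-2, 0]
m = -1, f(m) = -1 (−); new bracket [-2, -1]
m = -1.5, f(m) = 4.5 (+); new bracket [-1.5, -1]
m = -1.25, f(m) = 1.3438 (+); new bracket [-1.25, -1]
m = -1.125, f(m) = 0.082 (+); new bracket [-1.125, -1]
m = -1.0625, f(m) = -0.48 (−); new bracket [-1.125, -1.0625]
m = -1.09375, f(m) = -0.2044 (−); new bracket [-1.125, -1.09375]

-1.09375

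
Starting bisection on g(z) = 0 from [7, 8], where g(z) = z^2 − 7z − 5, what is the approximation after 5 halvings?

m = 7.5, g(m) = -1.25 (−); new bracket [7.5, 8]
m = 7.75, g(m) = 0.8125 (+); new bracket [7.5, 7.75]
m = 7.625, g(m) = -0.234375 (−); new bracket [7.625, 7.75]
m = 7.6875, g(m) = 0.2852 (+); new bracket [7.625, 7.6875]
m = 7.65625, g(m) = 0.0244 (+); new bracket [7.625, 7.65625]

7.65625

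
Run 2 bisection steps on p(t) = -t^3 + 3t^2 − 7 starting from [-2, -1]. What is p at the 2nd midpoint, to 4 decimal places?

midpoint -1.5: p = 3.125 > 0 → [-1.5, -1]
midpoint -1.25: p = -0.359375 < 0 → [-1.5, -1.25]

-0.3594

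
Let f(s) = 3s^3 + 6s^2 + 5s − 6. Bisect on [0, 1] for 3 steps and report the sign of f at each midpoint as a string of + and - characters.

s = 0.5 gives f = -1.625, negative; keep [0.5, 1]
s = 0.75 gives f = 2.390625, positive; keep [0.5, 0.75]
s = 0.625 gives f = 0.201172, positive; keep [0.5, 0.625]

-++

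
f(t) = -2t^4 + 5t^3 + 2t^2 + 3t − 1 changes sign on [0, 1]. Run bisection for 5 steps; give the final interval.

[0.25, 0.28125]

f(0.5) = 1.5 > 0, so the root lies in [0, 0.5]
f(0.25) = -0.054688 < 0, so the root lies in [0.25, 0.5]
f(0.375) = 0.630371 > 0, so the root lies in [0.25, 0.375]
f(0.3125) = 0.2663 > 0, so the root lies in [0.25, 0.3125]
f(0.28125) = 0.1007 > 0, so the root lies in [0.25, 0.28125]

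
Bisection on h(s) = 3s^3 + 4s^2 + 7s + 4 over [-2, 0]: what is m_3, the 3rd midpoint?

s = -1 gives h = -2, negative; keep [-1, 0]
s = -0.5 gives h = 1.125, positive; keep [-1, -0.5]
s = -0.75 gives h = -0.265625, negative; keep [-0.75, -0.5]

-0.75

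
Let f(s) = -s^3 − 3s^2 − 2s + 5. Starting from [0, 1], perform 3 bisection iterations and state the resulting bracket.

[0.875, 1]

s = 0.5 gives f = 3.125, positive; keep [0.5, 1]
s = 0.75 gives f = 1.390625, positive; keep [0.75, 1]
s = 0.875 gives f = 0.283203, positive; keep [0.875, 1]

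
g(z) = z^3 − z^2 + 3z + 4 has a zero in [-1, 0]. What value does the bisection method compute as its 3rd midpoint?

-0.875

z = -0.5 gives g = 2.125, positive; keep [-1, -0.5]
z = -0.75 gives g = 0.765625, positive; keep [-1, -0.75]
z = -0.875 gives g = -0.060547, negative; keep [-0.875, -0.75]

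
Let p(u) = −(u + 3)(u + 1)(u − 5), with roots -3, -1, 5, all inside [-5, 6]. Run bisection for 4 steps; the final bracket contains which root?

5

p(0.5) = 23.625 > 0, so the root lies in [0.5, 6]
p(3.25) = 46.484375 > 0, so the root lies in [3.25, 6]
p(4.625) = 16.083984 > 0, so the root lies in [4.625, 6]
p(5.3125) = -16.3977 < 0, so the root lies in [4.625, 5.3125]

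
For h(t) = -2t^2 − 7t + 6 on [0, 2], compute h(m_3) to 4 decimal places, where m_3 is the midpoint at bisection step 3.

-0.3750

t = 1 gives h = -3, negative; keep [0, 1]
t = 0.5 gives h = 2, positive; keep [0.5, 1]
t = 0.75 gives h = -0.375, negative; keep [0.5, 0.75]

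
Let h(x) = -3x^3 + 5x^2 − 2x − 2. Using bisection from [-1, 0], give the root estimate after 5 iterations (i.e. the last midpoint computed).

-0.40625

x = -0.5 gives h = 0.625, positive; keep [-0.5, 0]
x = -0.25 gives h = -1.140625, negative; keep [-0.5, -0.25]
x = -0.375 gives h = -0.388672, negative; keep [-0.5, -0.375]
x = -0.4375 gives h = 0.0833, positive; keep [-0.4375, -0.375]
x = -0.40625 gives h = -0.1612, negative; keep [-0.4375, -0.40625]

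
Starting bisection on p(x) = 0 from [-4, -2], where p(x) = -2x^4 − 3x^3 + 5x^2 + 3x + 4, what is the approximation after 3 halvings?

-2.25

p(-3) = -41 < 0, so the root lies in [-3, -2]
p(-2.5) = -3.5 < 0, so the root lies in [-2.5, -2]
p(-2.25) = 5.476562 > 0, so the root lies in [-2.5, -2.25]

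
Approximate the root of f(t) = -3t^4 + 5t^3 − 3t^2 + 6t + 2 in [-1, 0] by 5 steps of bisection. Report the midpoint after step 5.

midpoint -0.5: f = -2.5625 < 0 → [-0.5, 0]
midpoint -0.25: f = 0.222656 > 0 → [-0.5, -0.25]
midpoint -0.375: f = -0.994873 < 0 → [-0.375, -0.25]
midpoint -0.3125: f = -0.3492 < 0 → [-0.3125, -0.25]
midpoint -0.28125: f = -0.0548 < 0 → [-0.28125, -0.25]

-0.28125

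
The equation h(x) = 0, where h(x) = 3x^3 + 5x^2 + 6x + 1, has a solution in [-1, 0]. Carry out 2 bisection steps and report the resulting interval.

[-0.25, 0]

midpoint -0.5: h = -1.125 < 0 → [-0.5, 0]
midpoint -0.25: h = -0.234375 < 0 → [-0.25, 0]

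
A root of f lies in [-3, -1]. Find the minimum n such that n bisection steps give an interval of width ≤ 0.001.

Width after n steps is 2/2^n. Need 2^n ≥ 2/0.001 = 2000.
2^10 = 1024 < 2000 ≤ 2^11 = 2048, so n = 11.

11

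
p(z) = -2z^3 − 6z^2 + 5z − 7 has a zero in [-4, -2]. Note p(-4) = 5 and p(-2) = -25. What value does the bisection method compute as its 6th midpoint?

midpoint -3: p = -22 < 0 → [-4, -3]
midpoint -3.5: p = -12.25 < 0 → [-4, -3.5]
midpoint -3.75: p = -4.65625 < 0 → [-4, -3.75]
midpoint -3.875: p = -0.0977 < 0 → [-4, -3.875]
midpoint -3.9375: p = 2.3823 > 0 → [-3.9375, -3.875]
midpoint -3.90625: p = 1.1253 > 0 → [-3.90625, -3.875]

-3.90625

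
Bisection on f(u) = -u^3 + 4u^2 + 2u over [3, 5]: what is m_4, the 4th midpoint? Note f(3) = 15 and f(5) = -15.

f(4) = 8 > 0, so the root lies in [4, 5]
f(4.5) = -1.125 < 0, so the root lies in [4, 4.5]
f(4.25) = 3.984375 > 0, so the root lies in [4.25, 4.5]
f(4.375) = 1.5723 > 0, so the root lies in [4.375, 4.5]

4.375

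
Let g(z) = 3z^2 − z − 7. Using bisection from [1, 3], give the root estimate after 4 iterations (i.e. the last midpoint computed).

1.625

g(2) = 3 > 0, so the root lies in [1, 2]
g(1.5) = -1.75 < 0, so the root lies in [1.5, 2]
g(1.75) = 0.4375 > 0, so the root lies in [1.5, 1.75]
g(1.625) = -0.7031 < 0, so the root lies in [1.625, 1.75]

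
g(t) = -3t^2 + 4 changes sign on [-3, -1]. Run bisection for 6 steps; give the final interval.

[-1.15625, -1.125]

midpoint -2: g = -8 < 0 → [-2, -1]
midpoint -1.5: g = -2.75 < 0 → [-1.5, -1]
midpoint -1.25: g = -0.6875 < 0 → [-1.25, -1]
midpoint -1.125: g = 0.2031 > 0 → [-1.25, -1.125]
midpoint -1.1875: g = -0.2305 < 0 → [-1.1875, -1.125]
midpoint -1.15625: g = -0.0107 < 0 → [-1.15625, -1.125]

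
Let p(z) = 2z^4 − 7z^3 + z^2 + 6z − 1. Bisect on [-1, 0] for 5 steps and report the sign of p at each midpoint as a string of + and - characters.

z = -0.5 gives p = -2.75, negative; keep [-1, -0.5]
z = -0.75 gives p = -1.351562, negative; keep [-1, -0.75]
z = -0.875 gives p = 0.377441, positive; keep [-0.875, -0.75]
z = -0.8125 gives p = -0.5886, negative; keep [-0.875, -0.8125]
z = -0.84375 gives p = -0.1322, negative; keep [-0.875, -0.84375]

--+--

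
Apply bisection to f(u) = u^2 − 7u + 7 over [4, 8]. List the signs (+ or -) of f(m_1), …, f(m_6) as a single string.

u = 6 gives f = 1, positive; keep [4, 6]
u = 5 gives f = -3, negative; keep [5, 6]
u = 5.5 gives f = -1.25, negative; keep [5.5, 6]
u = 5.75 gives f = -0.1875, negative; keep [5.75, 6]
u = 5.875 gives f = 0.3906, positive; keep [5.75, 5.875]
u = 5.8125 gives f = 0.0977, positive; keep [5.75, 5.8125]

+---++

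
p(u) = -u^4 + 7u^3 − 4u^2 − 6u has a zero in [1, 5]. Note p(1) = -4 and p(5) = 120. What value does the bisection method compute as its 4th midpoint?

m = 3, p(m) = 54 (+); new bracket [1, 3]
m = 2, p(m) = 12 (+); new bracket [1, 2]
m = 1.5, p(m) = 0.5625 (+); new bracket [1, 1.5]
m = 1.25, p(m) = -2.5195 (−); new bracket [1.25, 1.5]

1.25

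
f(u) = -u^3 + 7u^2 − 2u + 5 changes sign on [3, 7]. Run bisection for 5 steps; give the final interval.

u = 5 gives f = 45, positive; keep [5, 7]
u = 6 gives f = 29, positive; keep [6, 7]
u = 6.5 gives f = 13.125, positive; keep [6.5, 7]
u = 6.75 gives f = 2.8906, positive; keep [6.75, 7]
u = 6.875 gives f = -2.8418, negative; keep [6.75, 6.875]

[6.75, 6.875]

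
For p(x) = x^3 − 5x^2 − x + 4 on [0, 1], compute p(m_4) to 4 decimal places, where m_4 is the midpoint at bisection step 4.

midpoint 0.5: p = 2.375 > 0 → [0.5, 1]
midpoint 0.75: p = 0.859375 > 0 → [0.75, 1]
midpoint 0.875: p = -0.033203 < 0 → [0.75, 0.875]
midpoint 0.8125: p = 0.4231 > 0 → [0.8125, 0.875]

0.4231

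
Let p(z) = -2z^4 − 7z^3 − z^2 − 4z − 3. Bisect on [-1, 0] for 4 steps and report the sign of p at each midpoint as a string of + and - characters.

p(-0.5) = -0.5 < 0, so the root lies in [-1, -0.5]
p(-0.75) = 1.757812 > 0, so the root lies in [-0.75, -0.5]
p(-0.625) = 0.513184 > 0, so the root lies in [-0.625, -0.5]
p(-0.5625) = -0.0208 < 0, so the root lies in [-0.625, -0.5625]

-++-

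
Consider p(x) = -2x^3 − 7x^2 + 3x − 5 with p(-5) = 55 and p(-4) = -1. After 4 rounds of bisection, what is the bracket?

x = -4.5 gives p = 22, positive; keep [-4.5, -4]
x = -4.25 gives p = 9.34375, positive; keep [-4.25, -4]
x = -4.125 gives p = 3.894531, positive; keep [-4.125, -4]
x = -4.0625 gives p = 1.3794, positive; keep [-4.0625, -4]

[-4.0625, -4]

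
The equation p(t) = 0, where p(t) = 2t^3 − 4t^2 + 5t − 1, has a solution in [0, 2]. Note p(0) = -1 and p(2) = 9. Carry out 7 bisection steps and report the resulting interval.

[0.234375, 0.25]

m = 1, p(m) = 2 (+); new bracket [0, 1]
m = 0.5, p(m) = 0.75 (+); new bracket [0, 0.5]
m = 0.25, p(m) = 0.03125 (+); new bracket [0, 0.25]
m = 0.125, p(m) = -0.4336 (−); new bracket [0.125, 0.25]
m = 0.1875, p(m) = -0.1899 (−); new bracket [0.1875, 0.25]
m = 0.21875, p(m) = -0.0767 (−); new bracket [0.21875, 0.25]
m = 0.234375, p(m) = -0.0221 (−); new bracket [0.234375, 0.25]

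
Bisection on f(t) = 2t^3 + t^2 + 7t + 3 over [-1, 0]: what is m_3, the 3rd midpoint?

f(-0.5) = -0.5 < 0, so the root lies in [-0.5, 0]
f(-0.25) = 1.28125 > 0, so the root lies in [-0.5, -0.25]
f(-0.375) = 0.410156 > 0, so the root lies in [-0.5, -0.375]

-0.375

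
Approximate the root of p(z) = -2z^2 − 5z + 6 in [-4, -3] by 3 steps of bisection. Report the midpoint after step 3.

m = -3.5, p(m) = -1 (−); new bracket [-3.5, -3]
m = -3.25, p(m) = 1.125 (+); new bracket [-3.5, -3.25]
m = -3.375, p(m) = 0.09375 (+); new bracket [-3.5, -3.375]

-3.375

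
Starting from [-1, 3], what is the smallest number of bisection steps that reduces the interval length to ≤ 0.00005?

Width after n steps is 4/2^n. Need 2^n ≥ 4/0.00005 = 80000.
2^16 = 65536 < 80000 ≤ 2^17 = 131072, so n = 17.

17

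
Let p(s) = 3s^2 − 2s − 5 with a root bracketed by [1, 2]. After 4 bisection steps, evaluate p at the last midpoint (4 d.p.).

0.1680

m = 1.5, p(m) = -1.25 (−); new bracket [1.5, 2]
m = 1.75, p(m) = 0.6875 (+); new bracket [1.5, 1.75]
m = 1.625, p(m) = -0.328125 (−); new bracket [1.625, 1.75]
m = 1.6875, p(m) = 0.168 (+); new bracket [1.625, 1.6875]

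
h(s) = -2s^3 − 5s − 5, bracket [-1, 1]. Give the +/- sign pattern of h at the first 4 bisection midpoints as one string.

---+

s = 0 gives h = -5, negative; keep [-1, 0]
s = -0.5 gives h = -2.25, negative; keep [-1, -0.5]
s = -0.75 gives h = -0.40625, negative; keep [-1, -0.75]
s = -0.875 gives h = 0.7148, positive; keep [-0.875, -0.75]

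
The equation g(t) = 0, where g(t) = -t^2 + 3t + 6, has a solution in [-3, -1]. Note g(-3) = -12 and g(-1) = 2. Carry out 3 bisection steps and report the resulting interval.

t = -2 gives g = -4, negative; keep [-2, -1]
t = -1.5 gives g = -0.75, negative; keep [-1.5, -1]
t = -1.25 gives g = 0.6875, positive; keep [-1.5, -1.25]

[-1.5, -1.25]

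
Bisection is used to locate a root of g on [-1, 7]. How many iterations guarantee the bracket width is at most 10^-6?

23

Width after n steps is 8/2^n. Need 2^n ≥ 8/10^-6 = 8000000.
2^22 = 4194304 < 8000000 ≤ 2^23 = 8388608, so n = 23.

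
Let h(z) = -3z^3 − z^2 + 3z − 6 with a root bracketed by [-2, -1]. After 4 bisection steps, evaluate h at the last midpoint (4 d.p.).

m = -1.5, h(m) = -2.625 (−); new bracket [-2, -1.5]
m = -1.75, h(m) = 1.765625 (+); new bracket [-1.75, -1.5]
m = -1.625, h(m) = -0.642578 (−); new bracket [-1.75, -1.625]
m = -1.6875, h(m) = 0.5061 (+); new bracket [-1.6875, -1.625]

0.5061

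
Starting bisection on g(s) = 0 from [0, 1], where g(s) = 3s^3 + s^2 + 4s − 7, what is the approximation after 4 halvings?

g(0.5) = -4.375 < 0, so the root lies in [0.5, 1]
g(0.75) = -2.171875 < 0, so the root lies in [0.75, 1]
g(0.875) = -0.724609 < 0, so the root lies in [0.875, 1]
g(0.9375) = 0.1008 > 0, so the root lies in [0.875, 0.9375]

0.9375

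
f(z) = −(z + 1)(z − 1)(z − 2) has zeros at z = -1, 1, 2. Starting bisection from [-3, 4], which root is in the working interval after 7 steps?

-1

f(0.5) = -1.125 < 0, so the root lies in [-3, 0.5]
f(-1.25) = 1.828125 > 0, so the root lies in [-1.25, 0.5]
f(-0.375) = -2.041016 < 0, so the root lies in [-1.25, -0.375]
f(-0.8125) = -0.9558 < 0, so the root lies in [-1.25, -0.8125]
f(-1.03125) = 0.1924 > 0, so the root lies in [-1.03125, -0.8125]
f(-0.921875) = -0.4387 < 0, so the root lies in [-1.03125, -0.921875]
f(-0.9765625) = -0.1379 < 0, so the root lies in [-1.03125, -0.9765625]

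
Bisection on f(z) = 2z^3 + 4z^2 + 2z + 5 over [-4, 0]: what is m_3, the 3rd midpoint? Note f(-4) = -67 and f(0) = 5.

m = -2, f(m) = 1 (+); new bracket [-4, -2]
m = -3, f(m) = -19 (−); new bracket [-3, -2]
m = -2.5, f(m) = -6.25 (−); new bracket [-2.5, -2]

-2.5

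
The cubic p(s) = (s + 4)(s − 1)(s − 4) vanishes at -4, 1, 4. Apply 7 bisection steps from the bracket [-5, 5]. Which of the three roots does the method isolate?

s = 0 gives p = 16, positive; keep [-5, 0]
s = -2.5 gives p = 34.125, positive; keep [-5, -2.5]
s = -3.75 gives p = 9.203125, positive; keep [-5, -3.75]
s = -4.375 gives p = -16.8809, negative; keep [-4.375, -3.75]
s = -4.0625 gives p = -2.551, negative; keep [-4.0625, -3.75]
s = -3.90625 gives p = 3.6366, positive; keep [-4.0625, -3.90625]
s = -3.984375 gives p = 0.6218, positive; keep [-4.0625, -3.984375]

-4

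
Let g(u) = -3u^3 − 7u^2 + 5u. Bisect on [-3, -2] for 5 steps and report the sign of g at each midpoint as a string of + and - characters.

g(-2.5) = -9.375 < 0, so the root lies in [-3, -2.5]
g(-2.75) = -4.296875 < 0, so the root lies in [-3, -2.75]
g(-2.875) = -0.943359 < 0, so the root lies in [-3, -2.875]
g(-2.9375) = 0.9524 > 0, so the root lies in [-2.9375, -2.875]
g(-2.90625) = -0.0142 < 0, so the root lies in [-2.9375, -2.90625]

---+-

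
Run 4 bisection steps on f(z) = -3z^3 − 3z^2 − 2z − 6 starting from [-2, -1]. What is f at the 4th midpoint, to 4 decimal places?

z = -1.5 gives f = 0.375, positive; keep [-1.5, -1]
z = -1.25 gives f = -2.328125, negative; keep [-1.5, -1.25]
z = -1.375 gives f = -1.123047, negative; keep [-1.5, -1.375]
z = -1.4375 gives f = -0.4128, negative; keep [-1.5, -1.4375]

-0.4128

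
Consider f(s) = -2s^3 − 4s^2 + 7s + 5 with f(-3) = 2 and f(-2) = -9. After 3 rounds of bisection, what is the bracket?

[-3, -2.875]

f(-2.5) = -6.25 < 0, so the root lies in [-3, -2.5]
f(-2.75) = -2.90625 < 0, so the root lies in [-3, -2.75]
f(-2.875) = -0.660156 < 0, so the root lies in [-3, -2.875]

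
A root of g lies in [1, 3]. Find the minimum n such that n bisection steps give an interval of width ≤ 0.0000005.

22

Width after n steps is 2/2^n. Need 2^n ≥ 2/0.0000005 = 4000000.
2^21 = 2097152 < 4000000 ≤ 2^22 = 4194304, so n = 22.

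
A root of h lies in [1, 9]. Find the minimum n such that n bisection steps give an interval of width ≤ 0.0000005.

24

Width after n steps is 8/2^n. Need 2^n ≥ 8/0.0000005 = 16000000.
2^23 = 8388608 < 16000000 ≤ 2^24 = 16777216, so n = 24.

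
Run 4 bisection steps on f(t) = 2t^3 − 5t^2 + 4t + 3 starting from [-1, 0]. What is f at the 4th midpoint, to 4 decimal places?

f(-0.5) = -0.5 < 0, so the root lies in [-0.5, 0]
f(-0.25) = 1.65625 > 0, so the root lies in [-0.5, -0.25]
f(-0.375) = 0.691406 > 0, so the root lies in [-0.5, -0.375]
f(-0.4375) = 0.1255 > 0, so the root lies in [-0.5, -0.4375]

0.1255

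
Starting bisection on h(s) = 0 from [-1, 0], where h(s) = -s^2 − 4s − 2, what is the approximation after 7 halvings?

-0.5859375

h(-0.5) = -0.25 < 0, so the root lies in [-1, -0.5]
h(-0.75) = 0.4375 > 0, so the root lies in [-0.75, -0.5]
h(-0.625) = 0.109375 > 0, so the root lies in [-0.625, -0.5]
h(-0.5625) = -0.0664 < 0, so the root lies in [-0.625, -0.5625]
h(-0.59375) = 0.0225 > 0, so the root lies in [-0.59375, -0.5625]
h(-0.578125) = -0.0217 < 0, so the root lies in [-0.59375, -0.578125]
h(-0.5859375) = 0.0004 > 0, so the root lies in [-0.5859375, -0.578125]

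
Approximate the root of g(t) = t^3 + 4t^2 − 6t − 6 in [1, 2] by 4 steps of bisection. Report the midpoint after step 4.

1.6875

g(1.5) = -2.625 < 0, so the root lies in [1.5, 2]
g(1.75) = 1.109375 > 0, so the root lies in [1.5, 1.75]
g(1.625) = -0.896484 < 0, so the root lies in [1.625, 1.75]
g(1.6875) = 0.071 > 0, so the root lies in [1.625, 1.6875]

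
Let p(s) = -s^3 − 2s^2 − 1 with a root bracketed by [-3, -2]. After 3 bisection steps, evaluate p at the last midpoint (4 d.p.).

-0.4355

m = -2.5, p(m) = 2.125 (+); new bracket [-2.5, -2]
m = -2.25, p(m) = 0.265625 (+); new bracket [-2.25, -2]
m = -2.125, p(m) = -0.435547 (−); new bracket [-2.25, -2.125]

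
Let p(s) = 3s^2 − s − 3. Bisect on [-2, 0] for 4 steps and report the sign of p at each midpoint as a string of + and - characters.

p(-1) = 1 > 0, so the root lies in [-1, 0]
p(-0.5) = -1.75 < 0, so the root lies in [-1, -0.5]
p(-0.75) = -0.5625 < 0, so the root lies in [-1, -0.75]
p(-0.875) = 0.1719 > 0, so the root lies in [-0.875, -0.75]

+--+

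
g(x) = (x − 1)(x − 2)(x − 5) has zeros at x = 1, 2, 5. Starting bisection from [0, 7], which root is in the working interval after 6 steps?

5

midpoint 3.5: g = -5.625 < 0 → [3.5, 7]
midpoint 5.25: g = 3.453125 > 0 → [3.5, 5.25]
midpoint 4.375: g = -5.009766 < 0 → [4.375, 5.25]
midpoint 4.8125: g = -2.0105 < 0 → [4.8125, 5.25]
midpoint 5.03125: g = 0.3819 > 0 → [4.8125, 5.03125]
midpoint 4.921875: g = -0.8953 < 0 → [4.921875, 5.03125]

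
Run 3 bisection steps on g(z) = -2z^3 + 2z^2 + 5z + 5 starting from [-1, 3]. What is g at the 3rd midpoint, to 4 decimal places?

-1.2500

g(1) = 10 > 0, so the root lies in [1, 3]
g(2) = 7 > 0, so the root lies in [2, 3]
g(2.5) = -1.25 < 0, so the root lies in [2, 2.5]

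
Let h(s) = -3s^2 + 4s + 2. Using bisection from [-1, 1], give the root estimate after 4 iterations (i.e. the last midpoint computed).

-0.375

midpoint 0: h = 2 > 0 → [-1, 0]
midpoint -0.5: h = -0.75 < 0 → [-0.5, 0]
midpoint -0.25: h = 0.8125 > 0 → [-0.5, -0.25]
midpoint -0.375: h = 0.0781 > 0 → [-0.5, -0.375]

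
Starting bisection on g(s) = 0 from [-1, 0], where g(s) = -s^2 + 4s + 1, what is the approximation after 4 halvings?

-0.1875

g(-0.5) = -1.25 < 0, so the root lies in [-0.5, 0]
g(-0.25) = -0.0625 < 0, so the root lies in [-0.25, 0]
g(-0.125) = 0.484375 > 0, so the root lies in [-0.25, -0.125]
g(-0.1875) = 0.2148 > 0, so the root lies in [-0.25, -0.1875]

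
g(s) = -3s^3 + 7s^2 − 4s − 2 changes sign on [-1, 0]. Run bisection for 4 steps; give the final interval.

m = -0.5, g(m) = 2.125 (+); new bracket [-0.5, 0]
m = -0.25, g(m) = -0.515625 (−); new bracket [-0.5, -0.25]
m = -0.375, g(m) = 0.642578 (+); new bracket [-0.375, -0.25]
m = -0.3125, g(m) = 0.0251 (+); new bracket [-0.3125, -0.25]

[-0.3125, -0.25]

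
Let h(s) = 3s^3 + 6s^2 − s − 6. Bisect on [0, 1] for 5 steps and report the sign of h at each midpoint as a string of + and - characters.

m = 0.5, h(m) = -4.625 (−); new bracket [0.5, 1]
m = 0.75, h(m) = -2.109375 (−); new bracket [0.75, 1]
m = 0.875, h(m) = -0.271484 (−); new bracket [0.875, 1]
m = 0.9375, h(m) = 0.8079 (+); new bracket [0.875, 0.9375]
m = 0.90625, h(m) = 0.2544 (+); new bracket [0.875, 0.90625]

---++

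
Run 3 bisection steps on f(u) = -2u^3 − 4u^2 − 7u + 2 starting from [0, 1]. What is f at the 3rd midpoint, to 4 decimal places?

m = 0.5, f(m) = -2.75 (−); new bracket [0, 0.5]
m = 0.25, f(m) = -0.03125 (−); new bracket [0, 0.25]
m = 0.125, f(m) = 1.058594 (+); new bracket [0.125, 0.25]

1.0586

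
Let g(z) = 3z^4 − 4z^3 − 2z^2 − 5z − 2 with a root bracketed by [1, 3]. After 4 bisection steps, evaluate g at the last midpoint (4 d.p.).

midpoint 2: g = -4 < 0 → [2, 3]
midpoint 2.5: g = 27.6875 > 0 → [2, 2.5]
midpoint 2.25: g = 7.949219 > 0 → [2, 2.25]
midpoint 2.125: g = 1.1335 > 0 → [2, 2.125]

1.1335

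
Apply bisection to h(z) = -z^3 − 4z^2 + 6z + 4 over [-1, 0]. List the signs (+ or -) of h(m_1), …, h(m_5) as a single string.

+----

h(-0.5) = 0.125 > 0, so the root lies in [-1, -0.5]
h(-0.75) = -2.328125 < 0, so the root lies in [-0.75, -0.5]
h(-0.625) = -1.068359 < 0, so the root lies in [-0.625, -0.5]
h(-0.5625) = -0.4626 < 0, so the root lies in [-0.5625, -0.5]
h(-0.53125) = -0.1665 < 0, so the root lies in [-0.53125, -0.5]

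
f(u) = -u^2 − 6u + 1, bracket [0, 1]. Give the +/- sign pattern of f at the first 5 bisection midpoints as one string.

--+-+

u = 0.5 gives f = -2.25, negative; keep [0, 0.5]
u = 0.25 gives f = -0.5625, negative; keep [0, 0.25]
u = 0.125 gives f = 0.234375, positive; keep [0.125, 0.25]
u = 0.1875 gives f = -0.1602, negative; keep [0.125, 0.1875]
u = 0.15625 gives f = 0.0381, positive; keep [0.15625, 0.1875]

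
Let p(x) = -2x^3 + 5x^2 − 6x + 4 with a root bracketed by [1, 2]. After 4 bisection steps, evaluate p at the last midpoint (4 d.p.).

-0.2339

p(1.5) = -0.5 < 0, so the root lies in [1, 1.5]
p(1.25) = 0.40625 > 0, so the root lies in [1.25, 1.5]
p(1.375) = 0.003906 > 0, so the root lies in [1.375, 1.5]
p(1.4375) = -0.2339 < 0, so the root lies in [1.375, 1.4375]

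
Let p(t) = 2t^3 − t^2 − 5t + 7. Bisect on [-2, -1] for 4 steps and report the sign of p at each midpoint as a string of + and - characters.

m = -1.5, p(m) = 5.5 (+); new bracket [-2, -1.5]
m = -1.75, p(m) = 1.96875 (+); new bracket [-2, -1.75]
m = -1.875, p(m) = -0.324219 (−); new bracket [-1.875, -1.75]
m = -1.8125, p(m) = 0.8687 (+); new bracket [-1.875, -1.8125]

++-+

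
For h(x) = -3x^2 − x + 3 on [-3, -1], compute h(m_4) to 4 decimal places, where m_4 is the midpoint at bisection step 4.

0.3281

m = -2, h(m) = -7 (−); new bracket [-2, -1]
m = -1.5, h(m) = -2.25 (−); new bracket [-1.5, -1]
m = -1.25, h(m) = -0.4375 (−); new bracket [-1.25, -1]
m = -1.125, h(m) = 0.3281 (+); new bracket [-1.25, -1.125]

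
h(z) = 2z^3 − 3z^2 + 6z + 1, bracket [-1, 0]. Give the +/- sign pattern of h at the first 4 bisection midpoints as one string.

midpoint -0.5: h = -3 < 0 → [-0.5, 0]
midpoint -0.25: h = -0.71875 < 0 → [-0.25, 0]
midpoint -0.125: h = 0.199219 > 0 → [-0.25, -0.125]
midpoint -0.1875: h = -0.2437 < 0 → [-0.1875, -0.125]

--+-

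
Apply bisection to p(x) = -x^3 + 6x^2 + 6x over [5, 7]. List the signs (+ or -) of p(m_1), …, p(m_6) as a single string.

+++-++

midpoint 6: p = 36 > 0 → [6, 7]
midpoint 6.5: p = 17.875 > 0 → [6.5, 7]
midpoint 6.75: p = 6.328125 > 0 → [6.75, 7]
midpoint 6.875: p = -0.1074 < 0 → [6.75, 6.875]
midpoint 6.8125: p = 3.1667 > 0 → [6.8125, 6.875]
midpoint 6.84375: p = 1.5439 > 0 → [6.84375, 6.875]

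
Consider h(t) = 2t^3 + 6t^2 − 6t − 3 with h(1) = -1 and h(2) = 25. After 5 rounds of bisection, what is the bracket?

t = 1.5 gives h = 8.25, positive; keep [1, 1.5]
t = 1.25 gives h = 2.78125, positive; keep [1, 1.25]
t = 1.125 gives h = 0.691406, positive; keep [1, 1.125]
t = 1.0625 gives h = -0.2026, negative; keep [1.0625, 1.125]
t = 1.09375 gives h = 0.2321, positive; keep [1.0625, 1.09375]

[1.0625, 1.09375]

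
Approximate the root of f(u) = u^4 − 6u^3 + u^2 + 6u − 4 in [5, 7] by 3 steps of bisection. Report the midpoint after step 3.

5.75

m = 6, f(m) = 68 (+); new bracket [5, 6]
m = 5.5, f(m) = -23.9375 (−); new bracket [5.5, 6]
m = 5.75, f(m) = 16.035156 (+); new bracket [5.5, 5.75]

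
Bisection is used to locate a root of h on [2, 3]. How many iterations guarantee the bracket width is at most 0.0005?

11

Width after n steps is 1/2^n. Need 2^n ≥ 1/0.0005 = 2000.
2^10 = 1024 < 2000 ≤ 2^11 = 2048, so n = 11.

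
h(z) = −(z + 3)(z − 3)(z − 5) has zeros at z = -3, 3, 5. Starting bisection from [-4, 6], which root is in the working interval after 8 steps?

m = 1, h(m) = -32 (−); new bracket [-4, 1]
m = -1.5, h(m) = -43.875 (−); new bracket [-4, -1.5]
m = -2.75, h(m) = -11.140625 (−); new bracket [-4, -2.75]
m = -3.375, h(m) = 20.0215 (+); new bracket [-3.375, -2.75]
m = -3.0625, h(m) = 3.0549 (+); new bracket [-3.0625, -2.75]
m = -2.90625, h(m) = -4.3778 (−); new bracket [-3.0625, -2.90625]
m = -2.984375, h(m) = -0.7466 (−); new bracket [-3.0625, -2.984375]
m = -3.0234375, h(m) = 1.1327 (+); new bracket [-3.0234375, -2.984375]

-3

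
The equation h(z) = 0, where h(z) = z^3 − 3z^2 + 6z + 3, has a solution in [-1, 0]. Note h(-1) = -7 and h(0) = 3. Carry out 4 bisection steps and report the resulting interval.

[-0.4375, -0.375]

h(-0.5) = -0.875 < 0, so the root lies in [-0.5, 0]
h(-0.25) = 1.296875 > 0, so the root lies in [-0.5, -0.25]
h(-0.375) = 0.275391 > 0, so the root lies in [-0.5, -0.375]
h(-0.4375) = -0.283 < 0, so the root lies in [-0.4375, -0.375]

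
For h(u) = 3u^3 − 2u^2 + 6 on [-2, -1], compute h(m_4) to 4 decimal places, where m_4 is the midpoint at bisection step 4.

0.1438

h(-1.5) = -8.625 < 0, so the root lies in [-1.5, -1]
h(-1.25) = -2.984375 < 0, so the root lies in [-1.25, -1]
h(-1.125) = -0.802734 < 0, so the root lies in [-1.125, -1]
h(-1.0625) = 0.1438 > 0, so the root lies in [-1.125, -1.0625]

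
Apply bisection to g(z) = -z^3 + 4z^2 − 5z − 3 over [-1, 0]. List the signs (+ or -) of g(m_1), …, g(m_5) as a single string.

+--+-

m = -0.5, g(m) = 0.625 (+); new bracket [-0.5, 0]
m = -0.25, g(m) = -1.484375 (−); new bracket [-0.5, -0.25]
m = -0.375, g(m) = -0.509766 (−); new bracket [-0.5, -0.375]
m = -0.4375, g(m) = 0.0369 (+); new bracket [-0.4375, -0.375]
m = -0.40625, g(m) = -0.2415 (−); new bracket [-0.4375, -0.40625]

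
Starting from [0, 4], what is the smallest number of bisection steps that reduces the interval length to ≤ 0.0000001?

Width after n steps is 4/2^n. Need 2^n ≥ 4/0.0000001 = 40000000.
2^25 = 33554432 < 40000000 ≤ 2^26 = 67108864, so n = 26.

26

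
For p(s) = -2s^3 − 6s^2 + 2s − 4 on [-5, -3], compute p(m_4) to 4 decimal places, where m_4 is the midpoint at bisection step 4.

m = -4, p(m) = 20 (+); new bracket [-4, -3]
m = -3.5, p(m) = 1.25 (+); new bracket [-3.5, -3]
m = -3.25, p(m) = -5.21875 (−); new bracket [-3.5, -3.25]
m = -3.375, p(m) = -2.207 (−); new bracket [-3.5, -3.375]

-2.2070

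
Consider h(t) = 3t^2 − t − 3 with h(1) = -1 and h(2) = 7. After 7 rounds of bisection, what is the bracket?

t = 1.5 gives h = 2.25, positive; keep [1, 1.5]
t = 1.25 gives h = 0.4375, positive; keep [1, 1.25]
t = 1.125 gives h = -0.328125, negative; keep [1.125, 1.25]
t = 1.1875 gives h = 0.043, positive; keep [1.125, 1.1875]
t = 1.15625 gives h = -0.1455, negative; keep [1.15625, 1.1875]
t = 1.171875 gives h = -0.052, negative; keep [1.171875, 1.1875]
t = 1.1796875 gives h = -0.0047, negative; keep [1.1796875, 1.1875]

[1.1796875, 1.1875]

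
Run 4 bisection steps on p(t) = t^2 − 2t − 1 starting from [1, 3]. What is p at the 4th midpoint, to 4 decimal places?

-0.1094

t = 2 gives p = -1, negative; keep [2, 3]
t = 2.5 gives p = 0.25, positive; keep [2, 2.5]
t = 2.25 gives p = -0.4375, negative; keep [2.25, 2.5]
t = 2.375 gives p = -0.1094, negative; keep [2.375, 2.5]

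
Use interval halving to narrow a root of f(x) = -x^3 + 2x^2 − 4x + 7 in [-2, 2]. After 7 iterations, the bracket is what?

[1.84375, 1.875]

x = 0 gives f = 7, positive; keep [0, 2]
x = 1 gives f = 4, positive; keep [1, 2]
x = 1.5 gives f = 2.125, positive; keep [1.5, 2]
x = 1.75 gives f = 0.7656, positive; keep [1.75, 2]
x = 1.875 gives f = -0.0605, negative; keep [1.75, 1.875]
x = 1.8125 gives f = 0.366, positive; keep [1.8125, 1.875]
x = 1.84375 gives f = 0.1562, positive; keep [1.84375, 1.875]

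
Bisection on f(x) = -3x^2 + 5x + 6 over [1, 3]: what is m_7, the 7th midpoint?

f(2) = 4 > 0, so the root lies in [2, 3]
f(2.5) = -0.25 < 0, so the root lies in [2, 2.5]
f(2.25) = 2.0625 > 0, so the root lies in [2.25, 2.5]
f(2.375) = 0.9531 > 0, so the root lies in [2.375, 2.5]
f(2.4375) = 0.3633 > 0, so the root lies in [2.4375, 2.5]
f(2.46875) = 0.0596 > 0, so the root lies in [2.46875, 2.5]
f(2.484375) = -0.0945 < 0, so the root lies in [2.46875, 2.484375]

2.484375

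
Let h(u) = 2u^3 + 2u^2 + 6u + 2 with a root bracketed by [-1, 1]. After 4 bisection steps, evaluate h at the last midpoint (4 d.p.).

midpoint 0: h = 2 > 0 → [-1, 0]
midpoint -0.5: h = -0.75 < 0 → [-0.5, 0]
midpoint -0.25: h = 0.59375 > 0 → [-0.5, -0.25]
midpoint -0.375: h = -0.0742 < 0 → [-0.375, -0.25]

-0.0742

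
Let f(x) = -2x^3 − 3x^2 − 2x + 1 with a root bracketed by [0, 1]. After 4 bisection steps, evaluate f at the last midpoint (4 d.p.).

0.0210

midpoint 0.5: f = -1 < 0 → [0, 0.5]
midpoint 0.25: f = 0.28125 > 0 → [0.25, 0.5]
midpoint 0.375: f = -0.277344 < 0 → [0.25, 0.375]
midpoint 0.3125: f = 0.021 > 0 → [0.3125, 0.375]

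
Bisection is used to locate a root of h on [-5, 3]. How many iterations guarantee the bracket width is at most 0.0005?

14

Width after n steps is 8/2^n. Need 2^n ≥ 8/0.0005 = 16000.
2^13 = 8192 < 16000 ≤ 2^14 = 16384, so n = 14.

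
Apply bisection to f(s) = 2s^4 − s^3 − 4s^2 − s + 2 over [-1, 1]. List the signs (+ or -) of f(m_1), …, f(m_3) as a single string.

++-

f(0) = 2 > 0, so the root lies in [0, 1]
f(0.5) = 0.5 > 0, so the root lies in [0.5, 1]
f(0.75) = -0.789062 < 0, so the root lies in [0.5, 0.75]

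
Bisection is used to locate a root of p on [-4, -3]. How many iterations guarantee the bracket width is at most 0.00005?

15

Width after n steps is 1/2^n. Need 2^n ≥ 1/0.00005 = 20000.
2^14 = 16384 < 20000 ≤ 2^15 = 32768, so n = 15.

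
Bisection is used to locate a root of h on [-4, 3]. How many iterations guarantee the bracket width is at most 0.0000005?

24

Width after n steps is 7/2^n. Need 2^n ≥ 7/0.0000005 = 14000000.
2^23 = 8388608 < 14000000 ≤ 2^24 = 16777216, so n = 24.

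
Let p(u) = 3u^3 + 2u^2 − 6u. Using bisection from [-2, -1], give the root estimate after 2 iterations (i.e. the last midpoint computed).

-1.75

u = -1.5 gives p = 3.375, positive; keep [-2, -1.5]
u = -1.75 gives p = 0.546875, positive; keep [-2, -1.75]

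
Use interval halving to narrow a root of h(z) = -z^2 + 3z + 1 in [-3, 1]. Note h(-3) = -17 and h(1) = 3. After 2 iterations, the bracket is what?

[-1, 0]

h(-1) = -3 < 0, so the root lies in [-1, 1]
h(0) = 1 > 0, so the root lies in [-1, 0]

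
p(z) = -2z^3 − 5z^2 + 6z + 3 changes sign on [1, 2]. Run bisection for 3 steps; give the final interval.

[1.125, 1.25]

p(1.5) = -6 < 0, so the root lies in [1, 1.5]
p(1.25) = -1.21875 < 0, so the root lies in [1, 1.25]
p(1.125) = 0.574219 > 0, so the root lies in [1.125, 1.25]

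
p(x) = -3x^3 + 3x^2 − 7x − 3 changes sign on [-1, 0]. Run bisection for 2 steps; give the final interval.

x = -0.5 gives p = 1.625, positive; keep [-0.5, 0]
x = -0.25 gives p = -1.015625, negative; keep [-0.5, -0.25]

[-0.5, -0.25]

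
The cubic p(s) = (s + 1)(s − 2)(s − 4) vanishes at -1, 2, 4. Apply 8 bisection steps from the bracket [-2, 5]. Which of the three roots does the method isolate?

m = 1.5, p(m) = 3.125 (+); new bracket [-2, 1.5]
m = -0.25, p(m) = 7.171875 (+); new bracket [-2, -0.25]
m = -1.125, p(m) = -2.001953 (−); new bracket [-1.125, -0.25]
m = -0.6875, p(m) = 3.9368 (+); new bracket [-1.125, -0.6875]
m = -0.90625, p(m) = 1.3368 (+); new bracket [-1.125, -0.90625]
m = -1.015625, p(m) = -0.2363 (−); new bracket [-1.015625, -0.90625]
m = -0.9609375, p(m) = 0.5738 (+); new bracket [-1.015625, -0.9609375]
m = -0.98828125, p(m) = 0.1747 (+); new bracket [-1.015625, -0.98828125]

-1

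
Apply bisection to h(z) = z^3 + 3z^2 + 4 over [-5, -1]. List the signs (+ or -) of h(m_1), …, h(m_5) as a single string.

+--+-

h(-3) = 4 > 0, so the root lies in [-5, -3]
h(-4) = -12 < 0, so the root lies in [-4, -3]
h(-3.5) = -2.125 < 0, so the root lies in [-3.5, -3]
h(-3.25) = 1.3594 > 0, so the root lies in [-3.5, -3.25]
h(-3.375) = -0.2715 < 0, so the root lies in [-3.375, -3.25]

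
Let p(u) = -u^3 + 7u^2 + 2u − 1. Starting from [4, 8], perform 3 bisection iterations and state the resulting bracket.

p(6) = 47 > 0, so the root lies in [6, 8]
p(7) = 13 > 0, so the root lies in [7, 8]
p(7.5) = -14.125 < 0, so the root lies in [7, 7.5]

[7, 7.5]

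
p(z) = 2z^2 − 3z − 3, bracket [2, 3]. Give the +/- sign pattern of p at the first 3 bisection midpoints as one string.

++-

m = 2.5, p(m) = 2 (+); new bracket [2, 2.5]
m = 2.25, p(m) = 0.375 (+); new bracket [2, 2.25]
m = 2.125, p(m) = -0.34375 (−); new bracket [2.125, 2.25]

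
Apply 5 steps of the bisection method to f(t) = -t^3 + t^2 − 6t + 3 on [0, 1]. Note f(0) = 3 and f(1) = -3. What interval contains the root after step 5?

m = 0.5, f(m) = 0.125 (+); new bracket [0.5, 1]
m = 0.75, f(m) = -1.359375 (−); new bracket [0.5, 0.75]
m = 0.625, f(m) = -0.603516 (−); new bracket [0.5, 0.625]
m = 0.5625, f(m) = -0.2366 (−); new bracket [0.5, 0.5625]
m = 0.53125, f(m) = -0.0552 (−); new bracket [0.5, 0.53125]

[0.5, 0.53125]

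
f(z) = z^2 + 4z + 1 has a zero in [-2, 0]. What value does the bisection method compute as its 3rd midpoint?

-0.25

midpoint -1: f = -2 < 0 → [-1, 0]
midpoint -0.5: f = -0.75 < 0 → [-0.5, 0]
midpoint -0.25: f = 0.0625 > 0 → [-0.5, -0.25]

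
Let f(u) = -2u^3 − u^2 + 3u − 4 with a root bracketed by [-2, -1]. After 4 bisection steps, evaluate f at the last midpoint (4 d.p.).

-0.8140

m = -1.5, f(m) = -4 (−); new bracket [-2, -1.5]
m = -1.75, f(m) = -1.59375 (−); new bracket [-2, -1.75]
m = -1.875, f(m) = 0.042969 (+); new bracket [-1.875, -1.75]
m = -1.8125, f(m) = -0.814 (−); new bracket [-1.875, -1.8125]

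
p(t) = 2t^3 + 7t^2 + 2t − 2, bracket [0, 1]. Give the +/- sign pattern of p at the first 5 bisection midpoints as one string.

p(0.5) = 1 > 0, so the root lies in [0, 0.5]
p(0.25) = -1.03125 < 0, so the root lies in [0.25, 0.5]
p(0.375) = -0.160156 < 0, so the root lies in [0.375, 0.5]
p(0.4375) = 0.3823 > 0, so the root lies in [0.375, 0.4375]
p(0.40625) = 0.1019 > 0, so the root lies in [0.375, 0.40625]

+--++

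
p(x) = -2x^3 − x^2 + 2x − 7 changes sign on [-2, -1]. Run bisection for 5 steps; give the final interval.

[-1.96875, -1.9375]

p(-1.5) = -5.5 < 0, so the root lies in [-2, -1.5]
p(-1.75) = -2.84375 < 0, so the root lies in [-2, -1.75]
p(-1.875) = -1.082031 < 0, so the root lies in [-2, -1.875]
p(-1.9375) = -0.0825 < 0, so the root lies in [-2, -1.9375]
p(-1.96875) = 0.4482 > 0, so the root lies in [-1.96875, -1.9375]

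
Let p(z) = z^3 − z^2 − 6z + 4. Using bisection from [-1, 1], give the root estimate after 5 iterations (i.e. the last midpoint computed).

0.6875

midpoint 0: p = 4 > 0 → [0, 1]
midpoint 0.5: p = 0.875 > 0 → [0.5, 1]
midpoint 0.75: p = -0.640625 < 0 → [0.5, 0.75]
midpoint 0.625: p = 0.1035 > 0 → [0.625, 0.75]
midpoint 0.6875: p = -0.2727 < 0 → [0.625, 0.6875]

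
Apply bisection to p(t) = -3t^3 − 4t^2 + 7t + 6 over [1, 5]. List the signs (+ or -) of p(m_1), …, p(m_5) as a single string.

midpoint 3: p = -90 < 0 → [1, 3]
midpoint 2: p = -20 < 0 → [1, 2]
midpoint 1.5: p = -2.625 < 0 → [1, 1.5]
midpoint 1.25: p = 2.6406 > 0 → [1.25, 1.5]
midpoint 1.375: p = 0.2637 > 0 → [1.375, 1.5]

---++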